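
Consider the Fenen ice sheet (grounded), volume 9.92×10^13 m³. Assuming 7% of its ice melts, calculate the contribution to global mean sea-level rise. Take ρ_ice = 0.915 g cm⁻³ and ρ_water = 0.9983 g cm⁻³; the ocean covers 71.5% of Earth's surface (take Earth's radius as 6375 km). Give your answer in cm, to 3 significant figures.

≈ 1.74 cm

Fenen: 0.07 × 9.92×10^13 m³ × (915/998.3) = 6.365×10^12 m³ of water.
Spread over 3.65×10^14 m² of ocean, Δh = 6.365×10^12 / 3.65×10^14 = 0.0174 m = 1.74 cm.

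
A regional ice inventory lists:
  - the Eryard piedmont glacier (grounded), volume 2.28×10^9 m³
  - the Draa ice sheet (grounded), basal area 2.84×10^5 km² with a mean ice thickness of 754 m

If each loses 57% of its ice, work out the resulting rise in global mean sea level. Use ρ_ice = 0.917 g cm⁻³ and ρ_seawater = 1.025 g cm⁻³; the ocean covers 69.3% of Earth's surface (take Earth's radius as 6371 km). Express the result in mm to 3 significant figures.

≈ 309 mm

Eryard: 0.57 × 2.28×10^9 m³ × (917/1025) = 1.163×10^9 m³ of water.
Draa: ice volume = 2.84×10^5 km² × 754 m = 2.141×10^5 km³; 0.57 × 2.141×10^5 × (917/1025) = 1.092×10^5 km³ of water.
Total added water ≈ 1.092×10^14 m³ over 3.53×10^14 m² → Δh = 0.309 m = 309 mm.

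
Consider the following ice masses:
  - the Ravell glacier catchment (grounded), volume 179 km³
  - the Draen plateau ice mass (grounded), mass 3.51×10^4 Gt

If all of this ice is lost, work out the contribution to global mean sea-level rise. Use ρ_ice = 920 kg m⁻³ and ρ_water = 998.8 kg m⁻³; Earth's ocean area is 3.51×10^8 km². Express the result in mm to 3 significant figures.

≈ 101 mm

Ravell: 179 km³ × (920/998.8) = 164.9 km³ of water.
Draen: 3.51×10^4 Gt = 3.510×10^16 kg; dividing by ρ_w = 998.8 kg m⁻³ gives 3.514×10^13 m³ of water.
Total added water ≈ 3.531×10^13 m³ over 3.51×10^14 m² → Δh = 0.101 m = 101 mm.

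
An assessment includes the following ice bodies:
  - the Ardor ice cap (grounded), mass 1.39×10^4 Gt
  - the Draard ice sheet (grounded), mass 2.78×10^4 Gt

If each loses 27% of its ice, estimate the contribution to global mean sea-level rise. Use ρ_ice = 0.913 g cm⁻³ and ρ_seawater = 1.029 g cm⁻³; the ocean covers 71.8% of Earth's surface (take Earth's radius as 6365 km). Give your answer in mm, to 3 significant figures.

Ardor: 0.27 × 1.39×10^4 Gt = 3.753×10^15 kg; dividing by ρ_w = 1.029 g cm⁻³ = 1029 kg m⁻³ gives 3.647×10^12 m³ of water.
Draard: 0.27 × 2.78×10^4 Gt = 7.506×10^15 kg; dividing by ρ_w = 1029 kg m⁻³ gives 7.294×10^12 m³ of water.
Total added water ≈ 1.094×10^13 m³ over 3.66×10^14 m² → Δh = 0.0299 m = 29.9 mm.

≈ 29.9 mm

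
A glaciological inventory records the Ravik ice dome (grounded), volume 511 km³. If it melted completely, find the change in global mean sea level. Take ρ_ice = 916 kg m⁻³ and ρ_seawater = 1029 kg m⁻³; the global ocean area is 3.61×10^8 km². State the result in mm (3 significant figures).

Ravik: 511 km³ × (916/1029) = 454.9 km³ of water.
Spread over 3.61×10^14 m² of ocean, Δh = 4.549×10^11 / 3.61×10^14 = 1.26×10^-3 m = 1.26 mm.

≈ 1.26 mm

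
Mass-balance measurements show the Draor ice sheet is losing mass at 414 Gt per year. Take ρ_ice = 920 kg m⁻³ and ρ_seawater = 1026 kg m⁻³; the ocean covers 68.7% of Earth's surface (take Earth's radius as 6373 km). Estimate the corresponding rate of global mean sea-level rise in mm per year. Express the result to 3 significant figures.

≈ 1.15 mm/yr

ρ_w = 1026 kg m⁻³. Annual water volume added = 414 Gt / ρ_w = 4.140×10^14 kg / 1026 kg m⁻³ = 4.035×10^11 m³.
Δh per year = 4.035×10^11 / 3.51×10^14 = 1.15×10^-3 m = 1.15 mm.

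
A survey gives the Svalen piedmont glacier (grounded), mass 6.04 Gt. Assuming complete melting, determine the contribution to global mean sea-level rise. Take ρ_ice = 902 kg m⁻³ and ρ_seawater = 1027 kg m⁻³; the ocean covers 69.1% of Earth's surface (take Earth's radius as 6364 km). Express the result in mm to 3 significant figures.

Svalen: 6.04 Gt = 6.040×10^12 kg; dividing by ρ_w = 1027 kg m⁻³ gives 5.881×10^9 m³ of water.
Spread over 3.52×10^14 m² of ocean, Δh = 5.881×10^9 / 3.52×10^14 = 1.67×10^-5 m = 0.0167 mm.

≈ 0.0167 mm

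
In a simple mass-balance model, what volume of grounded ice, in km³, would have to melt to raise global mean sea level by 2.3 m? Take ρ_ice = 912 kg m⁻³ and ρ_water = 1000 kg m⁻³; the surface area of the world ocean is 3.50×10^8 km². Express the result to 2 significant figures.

Required water volume = Δh × A = 2.3 m × 3.50×10^14 m² = 8.050×10^14 m³ = 8.050×10^5 km³.
Ice volume = water volume × ρ_w/ρ_ice = 8.050×10^5 × 1000/912 = 8.8×10^5 km³.

≈ 8.8×10^5 km³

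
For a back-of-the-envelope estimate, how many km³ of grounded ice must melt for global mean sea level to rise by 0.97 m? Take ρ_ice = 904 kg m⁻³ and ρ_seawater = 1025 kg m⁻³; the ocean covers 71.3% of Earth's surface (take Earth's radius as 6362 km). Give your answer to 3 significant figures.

≈ 3.99×10^5 km³

Required water volume = Δh × A = 0.97 m × 3.63×10^14 m² = 3.518×10^14 m³ = 3.518×10^5 km³.
Ice volume = water volume × ρ_w/ρ_ice = 3.518×10^5 × 1025/904 = 3.99×10^5 km³.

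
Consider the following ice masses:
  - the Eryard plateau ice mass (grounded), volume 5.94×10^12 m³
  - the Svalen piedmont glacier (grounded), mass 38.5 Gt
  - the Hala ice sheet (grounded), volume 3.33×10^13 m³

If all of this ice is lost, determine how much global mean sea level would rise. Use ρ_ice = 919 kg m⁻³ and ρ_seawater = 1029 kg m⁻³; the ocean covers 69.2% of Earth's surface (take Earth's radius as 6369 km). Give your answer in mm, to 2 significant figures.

≈ 99 mm

Eryard: 5.94×10^12 m³ × (919/1029) = 5.305×10^12 m³ of water.
Svalen: 38.5 Gt = 3.850×10^13 kg; dividing by ρ_w = 1029 kg m⁻³ gives 3.741×10^10 m³ of water.
Hala: 3.33×10^13 m³ × (919/1029) = 2.974×10^13 m³ of water.
Total added water ≈ 3.508×10^13 m³ over 3.53×10^14 m² → Δh = 0.0995 m = 99 mm.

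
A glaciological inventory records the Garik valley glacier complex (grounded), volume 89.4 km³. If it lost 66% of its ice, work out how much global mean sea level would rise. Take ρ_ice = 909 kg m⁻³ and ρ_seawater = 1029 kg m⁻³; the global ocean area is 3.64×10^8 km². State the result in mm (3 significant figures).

Garik: 0.66 × 89.4 km³ × (909/1029) = 52.12 km³ of water.
Spread over 3.64×10^14 m² of ocean, Δh = 5.212×10^10 / 3.64×10^14 = 1.43×10^-4 m = 0.143 mm.

≈ 0.143 mm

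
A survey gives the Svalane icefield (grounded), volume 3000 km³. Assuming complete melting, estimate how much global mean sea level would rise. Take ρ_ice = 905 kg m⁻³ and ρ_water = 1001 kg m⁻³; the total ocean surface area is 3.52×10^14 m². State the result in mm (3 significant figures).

Svalane: 3000 km³ × (905/1001) = 2712 km³ of water.
Spread over 3.52×10^14 m² of ocean, Δh = 2.712×10^12 / 3.52×10^14 = 7.71×10^-3 m = 7.71 mm.

≈ 7.71 mm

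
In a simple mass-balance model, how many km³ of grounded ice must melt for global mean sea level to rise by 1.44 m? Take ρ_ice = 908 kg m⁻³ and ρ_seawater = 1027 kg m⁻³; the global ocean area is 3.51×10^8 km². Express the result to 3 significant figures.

≈ 5.72×10^5 km³

Required water volume = Δh × A = 1.44 m × 3.51×10^14 m² = 5.054×10^14 m³ = 5.054×10^5 km³.
Ice volume = water volume × ρ_w/ρ_ice = 5.054×10^5 × 1027/908 = 5.72×10^5 km³.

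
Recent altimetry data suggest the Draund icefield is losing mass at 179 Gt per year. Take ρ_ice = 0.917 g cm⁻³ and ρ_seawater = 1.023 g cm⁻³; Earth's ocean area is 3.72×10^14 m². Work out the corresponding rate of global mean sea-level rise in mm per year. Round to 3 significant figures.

ρ_w = 1.023 g cm⁻³ = 1023 kg m⁻³. Annual water volume added = 179 Gt / ρ_w = 1.790×10^14 kg / 1023 kg m⁻³ = 1.750×10^11 m³.
Δh per year = 1.750×10^11 / 3.72×10^14 = 4.70×10^-4 m = 0.470 mm.

≈ 0.470 mm/yr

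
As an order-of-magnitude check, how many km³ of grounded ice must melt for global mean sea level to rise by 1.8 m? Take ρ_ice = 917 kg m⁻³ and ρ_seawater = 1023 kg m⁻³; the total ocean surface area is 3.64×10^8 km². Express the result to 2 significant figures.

Required water volume = Δh × A = 1.8 m × 3.64×10^14 m² = 6.552×10^14 m³ = 6.552×10^5 km³.
Ice volume = water volume × ρ_w/ρ_ice = 6.552×10^5 × 1023/917 = 7.3×10^5 km³.

≈ 7.3×10^5 km³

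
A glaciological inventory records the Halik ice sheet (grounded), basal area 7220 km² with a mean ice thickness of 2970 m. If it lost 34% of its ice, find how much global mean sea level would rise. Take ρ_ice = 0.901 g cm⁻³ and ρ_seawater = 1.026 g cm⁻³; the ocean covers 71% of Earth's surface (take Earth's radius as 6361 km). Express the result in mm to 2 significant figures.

Halik: ice volume = 7220 km² × 2970 m = 2.144×10^4 km³; 0.34 × 2.144×10^4 × (901/1026) = 6403 km³ of water.
Spread over 3.61×10^14 m² of ocean, Δh = 6.403×10^12 / 3.61×10^14 = 0.0177 m = 18 mm.

≈ 18 mm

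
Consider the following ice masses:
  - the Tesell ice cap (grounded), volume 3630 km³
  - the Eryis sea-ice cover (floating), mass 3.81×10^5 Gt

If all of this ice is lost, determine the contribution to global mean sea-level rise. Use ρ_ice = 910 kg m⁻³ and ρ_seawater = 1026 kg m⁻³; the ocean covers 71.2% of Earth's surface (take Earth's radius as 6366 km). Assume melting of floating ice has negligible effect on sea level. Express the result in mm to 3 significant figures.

≈ 8.88 mm

Tesell: 3630 km³ × (910/1026) = 3220 km³ of water.
The Eryis sea-ice cover is floating and already displaces its own weight of water, so its melt adds essentially nothing to sea level.
Total added water ≈ 3.220×10^12 m³ over 3.63×10^14 m² → Δh = 8.88×10^-3 m = 8.88 mm.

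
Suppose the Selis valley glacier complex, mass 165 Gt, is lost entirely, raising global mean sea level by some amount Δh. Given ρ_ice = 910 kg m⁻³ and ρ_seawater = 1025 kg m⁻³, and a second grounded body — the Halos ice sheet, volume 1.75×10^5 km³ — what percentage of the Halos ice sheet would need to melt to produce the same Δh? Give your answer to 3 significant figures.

≈ 0.104 %

Equal sea-level rise means equal mass of meltwater, i.e. equal mass of ice lost.
Ice mass of Selis: 1.650×10^14 kg; ice mass of Halos: 1.592×10^17 kg.
Fraction required = 1.650×10^14 / 1.592×10^17 = 1.04×10^-3 → 0.104 %.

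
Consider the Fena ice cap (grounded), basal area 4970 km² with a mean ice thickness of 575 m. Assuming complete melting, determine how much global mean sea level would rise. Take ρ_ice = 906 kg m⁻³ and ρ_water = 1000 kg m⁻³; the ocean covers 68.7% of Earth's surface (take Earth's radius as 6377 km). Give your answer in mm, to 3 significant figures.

≈ 7.37 mm

Fena: ice volume = 4970 km² × 575 m = 2858 km³; 2858 × (906/1000) = 2589 km³ of water.
Spread over 3.51×10^14 m² of ocean, Δh = 2.589×10^12 / 3.51×10^14 = 7.37×10^-3 m = 7.37 mm.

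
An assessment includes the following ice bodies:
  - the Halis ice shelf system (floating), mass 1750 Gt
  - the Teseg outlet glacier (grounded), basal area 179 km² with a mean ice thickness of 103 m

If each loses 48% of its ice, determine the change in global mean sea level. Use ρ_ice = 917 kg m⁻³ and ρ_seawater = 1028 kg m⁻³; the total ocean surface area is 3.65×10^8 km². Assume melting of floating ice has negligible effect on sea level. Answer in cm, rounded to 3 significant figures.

≈ 2.16×10^-3 cm

The Halis ice shelf system is floating and already displaces its own weight of water, so its melt adds essentially nothing to sea level.
Teseg: ice volume = 179 km² × 103 m = 18.44 km³; 0.48 × 18.44 × (917/1028) = 7.894 km³ of water.
Total added water ≈ 7.894×10^9 m³ over 3.65×10^14 m² → Δh = 2.16×10^-5 m = 2.16×10^-3 cm.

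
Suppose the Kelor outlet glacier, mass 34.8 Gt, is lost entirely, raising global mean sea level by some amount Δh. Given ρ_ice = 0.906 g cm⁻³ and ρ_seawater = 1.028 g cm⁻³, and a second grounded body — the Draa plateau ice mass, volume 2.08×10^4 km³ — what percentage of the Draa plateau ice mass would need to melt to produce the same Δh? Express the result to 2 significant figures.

Equal sea-level rise means equal mass of meltwater, i.e. equal mass of ice lost.
Ice mass of Kelor: 3.480×10^13 kg; ice mass of Draa: 1.884×10^16 kg.
Fraction required = 3.480×10^13 / 1.884×10^16 = 1.85×10^-3 → 0.18 %.

≈ 0.18 %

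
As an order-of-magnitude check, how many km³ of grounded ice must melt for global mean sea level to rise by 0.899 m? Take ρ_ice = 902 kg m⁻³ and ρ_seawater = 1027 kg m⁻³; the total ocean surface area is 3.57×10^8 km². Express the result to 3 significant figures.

Required water volume = Δh × A = 0.899 m × 3.57×10^14 m² = 3.209×10^14 m³ = 3.209×10^5 km³.
Ice volume = water volume × ρ_w/ρ_ice = 3.209×10^5 × 1027/902 = 3.65×10^5 km³.

≈ 3.65×10^5 km³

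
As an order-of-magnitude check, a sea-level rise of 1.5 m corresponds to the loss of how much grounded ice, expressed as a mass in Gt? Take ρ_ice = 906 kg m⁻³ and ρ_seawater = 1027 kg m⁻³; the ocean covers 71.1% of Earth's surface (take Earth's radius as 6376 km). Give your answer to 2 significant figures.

Required water volume = Δh × A = 1.5 m × 3.63×10^14 m² = 5.448×10^14 m³.
ρ_w = 1027 kg m⁻³, so the mass of water = 5.448×10^14 m³ × 1027 kg m⁻³ = 5.595×10^17 kg = 5.6×10^5 Gt (and the same mass of ice, by conservation).

≈ 5.6×10^5 Gt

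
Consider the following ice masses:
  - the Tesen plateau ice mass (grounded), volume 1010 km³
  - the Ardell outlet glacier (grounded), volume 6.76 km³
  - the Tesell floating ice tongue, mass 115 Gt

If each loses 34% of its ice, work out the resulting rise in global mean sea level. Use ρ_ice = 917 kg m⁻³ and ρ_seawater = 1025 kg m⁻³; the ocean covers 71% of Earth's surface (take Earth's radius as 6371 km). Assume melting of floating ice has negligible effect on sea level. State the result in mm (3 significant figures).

Tesen: 0.34 × 1010 km³ × (917/1025) = 307.2 km³ of water.
Ardell: 0.34 × 6.76 km³ × (917/1025) = 2.056 km³ of water.
The Tesell floating ice tongue is floating and already displaces its own weight of water, so its melt adds essentially nothing to sea level.
Total added water ≈ 3.093×10^11 m³ over 3.62×10^14 m² → Δh = 8.54×10^-4 m = 0.854 mm.

≈ 0.854 mm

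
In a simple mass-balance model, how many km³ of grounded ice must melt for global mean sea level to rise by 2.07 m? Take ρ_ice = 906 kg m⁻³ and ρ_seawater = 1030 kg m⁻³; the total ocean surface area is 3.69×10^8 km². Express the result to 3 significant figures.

Required water volume = Δh × A = 2.07 m × 3.69×10^14 m² = 7.638×10^14 m³ = 7.638×10^5 km³.
Ice volume = water volume × ρ_w/ρ_ice = 7.638×10^5 × 1030/906 = 8.68×10^5 km³.

≈ 8.68×10^5 km³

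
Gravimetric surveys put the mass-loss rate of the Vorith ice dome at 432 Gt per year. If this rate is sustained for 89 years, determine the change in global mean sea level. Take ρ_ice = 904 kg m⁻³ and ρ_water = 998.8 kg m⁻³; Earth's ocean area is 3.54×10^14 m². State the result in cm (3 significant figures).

Total mass lost = 432 Gt/yr × 89 yr = 3.845×10^4 Gt = 3.845×10^16 kg.
ρ_w = 998.8 kg m⁻³, so water volume = 3.845×10^16 / 998.8 = 3.849×10^13 m³.
Δh = 3.849×10^13 / 3.54×10^14 = 0.109 m = 10.9 cm.

≈ 10.9 cm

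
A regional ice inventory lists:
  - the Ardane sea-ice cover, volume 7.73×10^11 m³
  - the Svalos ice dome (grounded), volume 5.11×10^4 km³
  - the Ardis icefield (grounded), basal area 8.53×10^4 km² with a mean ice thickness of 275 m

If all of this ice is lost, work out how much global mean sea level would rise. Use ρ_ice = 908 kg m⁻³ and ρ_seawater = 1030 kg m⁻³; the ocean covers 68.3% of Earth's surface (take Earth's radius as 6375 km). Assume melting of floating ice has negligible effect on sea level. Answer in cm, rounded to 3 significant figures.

The Ardane sea-ice cover is floating and already displaces its own weight of water, so its melt adds essentially nothing to sea level.
Svalos: 5.11×10^4 km³ × (908/1030) = 4.505×10^4 km³ of water.
Ardis: ice volume = 8.53×10^4 km² × 275 m = 2.346×10^4 km³; 2.346×10^4 × (908/1030) = 2.068×10^4 km³ of water.
Total added water ≈ 6.573×10^13 m³ over 3.49×10^14 m² → Δh = 0.188 m = 18.8 cm.

≈ 18.8 cm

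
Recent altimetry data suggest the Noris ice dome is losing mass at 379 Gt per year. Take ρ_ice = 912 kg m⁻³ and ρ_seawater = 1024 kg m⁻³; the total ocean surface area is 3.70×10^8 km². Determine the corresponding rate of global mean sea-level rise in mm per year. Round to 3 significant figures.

ρ_w = 1024 kg m⁻³. Annual water volume added = 379 Gt / ρ_w = 3.790×10^14 kg / 1024 kg m⁻³ = 3.701×10^11 m³.
Δh per year = 3.701×10^11 / 3.70×10^14 = 1.00×10^-3 m = 1.00 mm.

≈ 1.00 mm/yr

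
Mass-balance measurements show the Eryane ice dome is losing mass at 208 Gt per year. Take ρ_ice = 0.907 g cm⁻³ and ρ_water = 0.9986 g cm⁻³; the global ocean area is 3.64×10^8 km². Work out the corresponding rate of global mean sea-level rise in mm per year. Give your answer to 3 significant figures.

ρ_w = 0.9986 g cm⁻³ = 998.6 kg m⁻³. Annual water volume added = 208 Gt / ρ_w = 2.080×10^14 kg / 998.6 kg m⁻³ = 2.083×10^11 m³.
Δh per year = 2.083×10^11 / 3.64×10^14 = 5.72×10^-4 m = 0.572 mm.

≈ 0.572 mm/yr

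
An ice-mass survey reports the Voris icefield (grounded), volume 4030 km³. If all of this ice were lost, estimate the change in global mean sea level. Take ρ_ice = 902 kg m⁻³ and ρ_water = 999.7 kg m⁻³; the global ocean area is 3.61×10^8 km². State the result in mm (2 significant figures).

≈ 10 mm

Voris: 4030 km³ × (902/999.7) = 3636 km³ of water.
Spread over 3.61×10^14 m² of ocean, Δh = 3.636×10^12 / 3.61×10^14 = 0.0101 m = 10 mm.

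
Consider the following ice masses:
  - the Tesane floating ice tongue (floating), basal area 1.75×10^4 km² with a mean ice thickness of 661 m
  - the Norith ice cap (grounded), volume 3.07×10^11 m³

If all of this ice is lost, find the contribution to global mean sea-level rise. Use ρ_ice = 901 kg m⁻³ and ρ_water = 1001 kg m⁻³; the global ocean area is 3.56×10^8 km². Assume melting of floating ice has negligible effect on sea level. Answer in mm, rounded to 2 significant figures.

≈ 0.78 mm

The Tesane floating ice tongue is floating and already displaces its own weight of water, so its melt adds essentially nothing to sea level.
Norith: 3.07×10^11 m³ × (901/1001) = 2.763×10^11 m³ of water.
Total added water ≈ 2.763×10^11 m³ over 3.56×10^14 m² → Δh = 7.76×10^-4 m = 0.78 mm.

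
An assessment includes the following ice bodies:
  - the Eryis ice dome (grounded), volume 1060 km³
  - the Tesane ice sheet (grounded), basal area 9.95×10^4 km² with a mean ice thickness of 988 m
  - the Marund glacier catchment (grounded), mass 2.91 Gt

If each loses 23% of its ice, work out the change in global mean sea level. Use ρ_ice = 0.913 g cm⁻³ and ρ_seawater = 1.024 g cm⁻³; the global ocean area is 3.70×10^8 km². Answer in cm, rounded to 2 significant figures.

≈ 5.5 cm

Eryis: 0.23 × 1060 km³ × (913/1024) = 217.4 km³ of water.
Tesane: ice volume = 9.95×10^4 km² × 988 m = 9.831×10^4 km³; 0.23 × 9.831×10^4 × (913/1024) = 2.016×10^4 km³ of water.
Marund: 0.23 × 2.91 Gt = 6.693×10^11 kg; dividing by ρ_w = 1.024 g cm⁻³ = 1024 kg m⁻³ gives 6.536×10^8 m³ of water.
Total added water ≈ 2.038×10^13 m³ over 3.70×10^14 m² → Δh = 0.0551 m = 5.5 cm.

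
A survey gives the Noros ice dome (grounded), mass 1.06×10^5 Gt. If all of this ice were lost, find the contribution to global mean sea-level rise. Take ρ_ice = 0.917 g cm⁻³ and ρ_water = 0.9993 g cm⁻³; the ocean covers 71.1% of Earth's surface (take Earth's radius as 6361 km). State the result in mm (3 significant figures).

≈ 293 mm

Noros: 1.06×10^5 Gt = 1.060×10^17 kg; dividing by ρ_w = 0.9993 g cm⁻³ = 999.3 kg m⁻³ gives 1.061×10^14 m³ of water.
Spread over 3.62×10^14 m² of ocean, Δh = 1.061×10^14 / 3.62×10^14 = 0.293 m = 293 mm.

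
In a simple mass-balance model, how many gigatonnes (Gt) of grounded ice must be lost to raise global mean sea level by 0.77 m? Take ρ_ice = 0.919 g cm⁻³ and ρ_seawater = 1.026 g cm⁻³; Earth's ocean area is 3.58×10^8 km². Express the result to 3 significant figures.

≈ 2.83×10^5 Gt

Required water volume = Δh × A = 0.77 m × 3.58×10^14 m² = 2.757×10^14 m³.
ρ_w = 1.026 g cm⁻³ = 1026 kg m⁻³, so the mass of water = 2.757×10^14 m³ × 1026 kg m⁻³ = 2.828×10^17 kg = 2.83×10^5 Gt (and the same mass of ice, by conservation).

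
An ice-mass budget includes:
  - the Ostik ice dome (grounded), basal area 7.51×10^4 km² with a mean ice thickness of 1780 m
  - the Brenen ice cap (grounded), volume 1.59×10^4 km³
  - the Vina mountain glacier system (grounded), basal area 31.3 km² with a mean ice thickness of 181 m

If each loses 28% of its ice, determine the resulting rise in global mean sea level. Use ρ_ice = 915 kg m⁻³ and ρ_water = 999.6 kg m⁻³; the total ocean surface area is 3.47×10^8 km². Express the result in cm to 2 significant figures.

≈ 11 cm

Ostik: ice volume = 7.51×10^4 km² × 1780 m = 1.337×10^5 km³; 0.28 × 1.337×10^5 × (915/999.6) = 3.426×10^4 km³ of water.
Brenen: 0.28 × 1.59×10^4 km³ × (915/999.6) = 4075 km³ of water.
Vina: ice volume = 31.3 km² × 181 m = 5.665 km³; 0.28 × 5.665 × (915/999.6) = 1.452 km³ of water.
Total added water ≈ 3.834×10^13 m³ over 3.47×10^14 m² → Δh = 0.110 m = 11 cm.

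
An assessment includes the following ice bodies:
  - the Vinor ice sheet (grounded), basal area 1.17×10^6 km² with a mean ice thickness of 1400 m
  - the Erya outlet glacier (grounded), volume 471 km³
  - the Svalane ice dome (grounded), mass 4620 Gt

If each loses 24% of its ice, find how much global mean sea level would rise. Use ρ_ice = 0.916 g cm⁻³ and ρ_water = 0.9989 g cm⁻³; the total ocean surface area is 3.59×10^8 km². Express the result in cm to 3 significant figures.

≈ 101 cm

Vinor: ice volume = 1.17×10^6 km² × 1400 m = 1.638×10^6 km³; 0.24 × 1.638×10^6 × (916/998.9) = 3.605×10^5 km³ of water.
Erya: 0.24 × 471 km³ × (916/998.9) = 103.7 km³ of water.
Svalane: 0.24 × 4620 Gt = 1.109×10^15 kg; dividing by ρ_w = 0.9989 g cm⁻³ = 998.9 kg m⁻³ gives 1.110×10^12 m³ of water.
Total added water ≈ 3.617×10^14 m³ over 3.59×10^14 m² → Δh = 1.01 m = 101 cm.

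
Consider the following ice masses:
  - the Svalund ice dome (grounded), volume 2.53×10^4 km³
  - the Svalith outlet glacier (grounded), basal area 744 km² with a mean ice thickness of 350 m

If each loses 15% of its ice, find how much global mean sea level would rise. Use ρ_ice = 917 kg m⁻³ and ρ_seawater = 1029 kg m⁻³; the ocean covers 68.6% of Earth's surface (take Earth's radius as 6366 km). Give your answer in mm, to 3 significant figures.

≈ 9.78 mm

Svalund: 0.15 × 2.53×10^4 km³ × (917/1029) = 3382 km³ of water.
Svalith: ice volume = 744 km² × 350 m = 260.4 km³; 0.15 × 260.4 × (917/1029) = 34.81 km³ of water.
Total added water ≈ 3.417×10^12 m³ over 3.49×10^14 m² → Δh = 9.78×10^-3 m = 9.78 mm.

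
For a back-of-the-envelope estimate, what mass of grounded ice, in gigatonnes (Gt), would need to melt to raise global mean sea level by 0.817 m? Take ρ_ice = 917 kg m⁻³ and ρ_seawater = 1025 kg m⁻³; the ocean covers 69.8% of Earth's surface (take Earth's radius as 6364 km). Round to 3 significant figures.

≈ 2.97×10^5 Gt

Required water volume = Δh × A = 0.817 m × 3.55×10^14 m² = 2.902×10^14 m³.
ρ_w = 1025 kg m⁻³, so the mass of water = 2.902×10^14 m³ × 1025 kg m⁻³ = 2.975×10^17 kg = 2.97×10^5 Gt (and the same mass of ice, by conservation).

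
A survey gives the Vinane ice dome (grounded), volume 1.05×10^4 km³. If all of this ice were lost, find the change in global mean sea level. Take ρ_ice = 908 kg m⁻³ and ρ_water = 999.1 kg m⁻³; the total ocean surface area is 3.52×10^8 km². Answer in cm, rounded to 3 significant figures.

Vinane: 1.05×10^4 km³ × (908/999.1) = 9543 km³ of water.
Spread over 3.52×10^14 m² of ocean, Δh = 9.543×10^12 / 3.52×10^14 = 0.0271 m = 2.71 cm.

≈ 2.71 cm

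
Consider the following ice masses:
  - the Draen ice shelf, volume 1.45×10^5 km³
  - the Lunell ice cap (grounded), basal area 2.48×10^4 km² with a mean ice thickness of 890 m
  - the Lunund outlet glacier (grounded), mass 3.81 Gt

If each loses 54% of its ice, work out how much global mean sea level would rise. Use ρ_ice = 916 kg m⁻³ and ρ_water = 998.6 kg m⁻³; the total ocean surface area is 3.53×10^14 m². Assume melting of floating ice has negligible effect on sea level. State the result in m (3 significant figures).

The Draen ice shelf is floating and already displaces its own weight of water, so its melt adds essentially nothing to sea level.
Lunell: ice volume = 2.48×10^4 km² × 890 m = 2.207×10^4 km³; 0.54 × 2.207×10^4 × (916/998.6) = 1.093×10^4 km³ of water.
Lunund: 0.54 × 3.81 Gt = 2.057×10^12 kg; dividing by ρ_w = 998.6 kg m⁻³ gives 2.060×10^9 m³ of water.
Total added water ≈ 1.094×10^13 m³ over 3.53×10^14 m² → Δh = 0.0310 m.

≈ 0.0310 m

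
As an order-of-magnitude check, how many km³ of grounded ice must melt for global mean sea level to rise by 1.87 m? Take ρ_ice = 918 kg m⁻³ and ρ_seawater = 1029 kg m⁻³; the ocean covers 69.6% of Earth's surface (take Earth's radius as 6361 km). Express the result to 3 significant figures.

Required water volume = Δh × A = 1.87 m × 3.54×10^14 m² = 6.618×10^14 m³ = 6.618×10^5 km³.
Ice volume = water volume × ρ_w/ρ_ice = 6.618×10^5 × 1029/918 = 7.42×10^5 km³.

≈ 7.42×10^5 km³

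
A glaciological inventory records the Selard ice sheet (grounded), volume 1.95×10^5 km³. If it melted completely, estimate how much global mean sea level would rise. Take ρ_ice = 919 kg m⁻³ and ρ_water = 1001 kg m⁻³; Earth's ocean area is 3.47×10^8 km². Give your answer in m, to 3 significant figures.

Selard: 1.95×10^5 km³ × (919/1001) = 1.790×10^5 km³ of water.
Spread over 3.47×10^14 m² of ocean, Δh = 1.790×10^14 / 3.47×10^14 = 0.516 m.

≈ 0.516 m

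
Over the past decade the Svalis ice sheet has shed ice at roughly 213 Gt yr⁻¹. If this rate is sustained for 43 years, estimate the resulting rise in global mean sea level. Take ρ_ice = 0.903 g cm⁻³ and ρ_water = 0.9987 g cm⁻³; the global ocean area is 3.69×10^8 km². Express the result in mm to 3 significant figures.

Total mass lost = 213 Gt/yr × 43 yr = 9159 Gt = 9.159×10^15 kg.
ρ_w = 0.9987 g cm⁻³ = 998.7 kg m⁻³, so water volume = 9.159×10^15 / 998.7 = 9.171×10^12 m³.
Δh = 9.171×10^12 / 3.69×10^14 = 0.0249 m = 24.9 mm.

≈ 24.9 mm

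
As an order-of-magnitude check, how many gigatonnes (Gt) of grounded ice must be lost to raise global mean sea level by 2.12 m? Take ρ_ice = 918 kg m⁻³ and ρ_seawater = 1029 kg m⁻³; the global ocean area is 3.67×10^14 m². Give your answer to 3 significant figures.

≈ 8.01×10^5 Gt

Required water volume = Δh × A = 2.12 m × 3.67×10^14 m² = 7.780×10^14 m³.
ρ_w = 1029 kg m⁻³, so the mass of water = 7.780×10^14 m³ × 1029 kg m⁻³ = 8.006×10^17 kg = 8.01×10^5 Gt (and the same mass of ice, by conservation).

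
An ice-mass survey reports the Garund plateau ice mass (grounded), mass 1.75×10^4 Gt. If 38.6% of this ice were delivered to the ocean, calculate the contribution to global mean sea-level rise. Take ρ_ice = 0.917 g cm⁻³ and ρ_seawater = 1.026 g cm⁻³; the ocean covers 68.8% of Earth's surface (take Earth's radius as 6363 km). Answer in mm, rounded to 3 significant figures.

Garund: 0.386 × 1.75×10^4 Gt = 6.755×10^15 kg; dividing by ρ_w = 1.026 g cm⁻³ = 1026 kg m⁻³ gives 6.584×10^12 m³ of water.
Spread over 3.50×10^14 m² of ocean, Δh = 6.584×10^12 / 3.50×10^14 = 0.0188 m = 18.8 mm.

≈ 18.8 mm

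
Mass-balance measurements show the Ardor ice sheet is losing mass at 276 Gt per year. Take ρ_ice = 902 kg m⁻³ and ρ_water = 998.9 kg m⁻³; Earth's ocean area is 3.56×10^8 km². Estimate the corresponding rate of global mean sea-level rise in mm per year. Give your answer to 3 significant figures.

ρ_w = 998.9 kg m⁻³. Annual water volume added = 276 Gt / ρ_w = 2.760×10^14 kg / 998.9 kg m⁻³ = 2.763×10^11 m³.
Δh per year = 2.763×10^11 / 3.56×10^14 = 7.76×10^-4 m = 0.776 mm.

≈ 0.776 mm/yr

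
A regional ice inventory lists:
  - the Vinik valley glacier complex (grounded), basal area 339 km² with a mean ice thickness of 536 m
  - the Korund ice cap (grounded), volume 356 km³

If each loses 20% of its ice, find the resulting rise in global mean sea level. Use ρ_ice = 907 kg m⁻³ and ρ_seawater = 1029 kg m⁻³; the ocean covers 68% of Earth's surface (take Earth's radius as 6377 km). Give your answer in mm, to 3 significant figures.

≈ 0.273 mm

Vinik: ice volume = 339 km² × 536 m = 181.7 km³; 0.2 × 181.7 × (907/1029) = 32.03 km³ of water.
Korund: 0.2 × 356 km³ × (907/1029) = 62.76 km³ of water.
Total added water ≈ 9.479×10^10 m³ over 3.47×10^14 m² → Δh = 2.73×10^-4 m = 0.273 mm.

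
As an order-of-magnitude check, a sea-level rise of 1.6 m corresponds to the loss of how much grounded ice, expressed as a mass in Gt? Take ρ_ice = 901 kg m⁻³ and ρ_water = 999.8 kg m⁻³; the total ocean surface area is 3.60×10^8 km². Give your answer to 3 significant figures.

Required water volume = Δh × A = 1.6 m × 3.60×10^14 m² = 5.760×10^14 m³.
ρ_w = 999.8 kg m⁻³, so the mass of water = 5.760×10^14 m³ × 999.8 kg m⁻³ = 5.759×10^17 kg = 5.76×10^5 Gt (and the same mass of ice, by conservation).

≈ 5.76×10^5 Gt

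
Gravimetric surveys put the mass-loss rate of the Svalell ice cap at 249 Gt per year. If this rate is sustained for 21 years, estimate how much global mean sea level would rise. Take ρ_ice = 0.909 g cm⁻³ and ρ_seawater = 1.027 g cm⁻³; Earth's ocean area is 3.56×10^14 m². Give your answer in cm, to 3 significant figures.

≈ 1.43 cm

Total mass lost = 249 Gt/yr × 21 yr = 5229 Gt = 5.229×10^15 kg.
ρ_w = 1.027 g cm⁻³ = 1027 kg m⁻³, so water volume = 5.229×10^15 / 1027 = 5.092×10^12 m³.
Δh = 5.092×10^12 / 3.56×10^14 = 0.0143 m = 1.43 cm.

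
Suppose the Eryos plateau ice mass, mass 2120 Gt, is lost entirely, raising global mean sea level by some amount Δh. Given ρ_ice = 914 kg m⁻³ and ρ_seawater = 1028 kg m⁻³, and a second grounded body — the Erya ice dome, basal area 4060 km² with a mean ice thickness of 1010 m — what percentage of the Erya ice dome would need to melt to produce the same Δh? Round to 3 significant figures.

≈ 56.6 %

Equal sea-level rise means equal mass of meltwater, i.e. equal mass of ice lost.
Ice mass of Eryos: 2.120×10^15 kg; ice mass of Erya: 3.748×10^15 kg.
Fraction required = 2.120×10^15 / 3.748×10^15 = 0.566 → 56.6 %.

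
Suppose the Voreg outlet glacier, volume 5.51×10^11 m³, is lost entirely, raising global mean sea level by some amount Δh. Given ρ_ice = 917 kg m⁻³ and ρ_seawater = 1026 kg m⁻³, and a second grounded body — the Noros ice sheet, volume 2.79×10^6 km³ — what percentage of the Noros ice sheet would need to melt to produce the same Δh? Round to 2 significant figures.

Equal sea-level rise means equal mass of meltwater, i.e. equal mass of ice lost.
Ice mass of Voreg: 5.053×10^14 kg; ice mass of Noros: 2.558×10^18 kg.
Fraction required = 5.053×10^14 / 2.558×10^18 = 1.97×10^-4 → 0.020 %.

≈ 0.020 %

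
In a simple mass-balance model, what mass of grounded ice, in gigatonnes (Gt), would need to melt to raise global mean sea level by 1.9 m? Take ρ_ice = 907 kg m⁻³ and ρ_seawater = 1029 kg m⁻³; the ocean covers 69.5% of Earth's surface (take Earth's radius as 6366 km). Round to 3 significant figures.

≈ 6.92×10^5 Gt

Required water volume = Δh × A = 1.9 m × 3.54×10^14 m² = 6.725×10^14 m³.
ρ_w = 1029 kg m⁻³, so the mass of water = 6.725×10^14 m³ × 1029 kg m⁻³ = 6.920×10^17 kg = 6.92×10^5 Gt (and the same mass of ice, by conservation).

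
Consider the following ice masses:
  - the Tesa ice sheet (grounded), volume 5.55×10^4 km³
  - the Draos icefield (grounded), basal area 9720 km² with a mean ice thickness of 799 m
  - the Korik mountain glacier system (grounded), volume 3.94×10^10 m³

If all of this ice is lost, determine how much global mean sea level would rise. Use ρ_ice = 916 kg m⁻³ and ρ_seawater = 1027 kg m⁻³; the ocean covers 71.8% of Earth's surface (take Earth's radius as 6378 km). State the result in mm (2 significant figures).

≈ 150 mm

Tesa: 5.55×10^4 km³ × (916/1027) = 4.950×10^4 km³ of water.
Draos: ice volume = 9720 km² × 799 m = 7766 km³; 7766 × (916/1027) = 6927 km³ of water.
Korik: 3.94×10^10 m³ × (916/1027) = 3.514×10^10 m³ of water.
Total added water ≈ 5.646×10^13 m³ over 3.67×10^14 m² → Δh = 0.154 m = 150 mm.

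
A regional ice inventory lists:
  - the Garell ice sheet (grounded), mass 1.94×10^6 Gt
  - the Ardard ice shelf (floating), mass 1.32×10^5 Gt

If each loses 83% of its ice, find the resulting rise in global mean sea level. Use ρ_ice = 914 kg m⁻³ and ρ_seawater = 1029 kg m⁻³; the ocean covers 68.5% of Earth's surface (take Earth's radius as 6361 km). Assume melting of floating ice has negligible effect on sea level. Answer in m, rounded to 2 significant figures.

≈ 4.5 m

Garell: 0.83 × 1.94×10^6 Gt = 1.610×10^18 kg; dividing by ρ_w = 1029 kg m⁻³ gives 1.565×10^15 m³ of water.
The Ardard ice shelf is floating and already displaces its own weight of water, so its melt adds essentially nothing to sea level.
Total added water ≈ 1.565×10^15 m³ over 3.48×10^14 m² → Δh = 4.49 m.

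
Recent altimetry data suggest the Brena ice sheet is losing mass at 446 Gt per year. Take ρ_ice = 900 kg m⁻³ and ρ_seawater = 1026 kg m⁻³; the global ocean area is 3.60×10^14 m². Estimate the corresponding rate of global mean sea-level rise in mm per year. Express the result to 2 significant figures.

≈ 1.2 mm/yr

ρ_w = 1026 kg m⁻³. Annual water volume added = 446 Gt / ρ_w = 4.460×10^14 kg / 1026 kg m⁻³ = 4.347×10^11 m³.
Δh per year = 4.347×10^11 / 3.60×10^14 = 1.21×10^-3 m = 1.2 mm.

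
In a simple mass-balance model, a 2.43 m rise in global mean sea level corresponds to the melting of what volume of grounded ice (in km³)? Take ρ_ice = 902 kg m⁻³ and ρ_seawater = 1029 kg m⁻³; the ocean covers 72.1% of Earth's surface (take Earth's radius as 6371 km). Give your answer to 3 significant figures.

≈ 1.02×10^6 km³

Required water volume = Δh × A = 2.43 m × 3.68×10^14 m² = 8.936×10^14 m³ = 8.936×10^5 km³.
Ice volume = water volume × ρ_w/ρ_ice = 8.936×10^5 × 1029/902 = 1.02×10^6 km³.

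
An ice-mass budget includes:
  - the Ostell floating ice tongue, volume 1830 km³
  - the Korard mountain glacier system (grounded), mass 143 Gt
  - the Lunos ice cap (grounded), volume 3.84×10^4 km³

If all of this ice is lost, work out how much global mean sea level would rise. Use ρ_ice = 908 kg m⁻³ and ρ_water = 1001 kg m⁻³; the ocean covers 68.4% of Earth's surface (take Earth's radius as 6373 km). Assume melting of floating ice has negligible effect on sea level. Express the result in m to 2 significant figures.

The Ostell floating ice tongue is floating and already displaces its own weight of water, so its melt adds essentially nothing to sea level.
Korard: 143 Gt = 1.430×10^14 kg; dividing by ρ_w = 1001 kg m⁻³ gives 1.429×10^11 m³ of water.
Lunos: 3.84×10^4 km³ × (908/1001) = 3.483×10^4 km³ of water.
Total added water ≈ 3.498×10^13 m³ over 3.49×10^14 m² → Δh = 0.100 m.

≈ 0.10 m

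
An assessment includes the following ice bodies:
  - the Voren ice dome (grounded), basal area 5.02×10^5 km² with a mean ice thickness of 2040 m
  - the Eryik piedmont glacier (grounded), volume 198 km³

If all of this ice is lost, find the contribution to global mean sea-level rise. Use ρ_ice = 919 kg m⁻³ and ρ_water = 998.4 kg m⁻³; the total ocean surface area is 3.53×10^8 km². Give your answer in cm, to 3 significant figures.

Voren: ice volume = 5.02×10^5 km² × 2040 m = 1.024×10^6 km³; 1.024×10^6 × (919/998.4) = 9.426×10^5 km³ of water.
Eryik: 198 km³ × (919/998.4) = 182.3 km³ of water.
Total added water ≈ 9.428×10^14 m³ over 3.53×10^14 m² → Δh = 2.67 m = 267 cm.

≈ 267 cm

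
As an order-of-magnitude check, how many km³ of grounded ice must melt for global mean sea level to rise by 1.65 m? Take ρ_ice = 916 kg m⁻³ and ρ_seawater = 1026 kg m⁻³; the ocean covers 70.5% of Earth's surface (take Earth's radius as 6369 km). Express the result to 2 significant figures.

≈ 6.6×10^5 km³

Required water volume = Δh × A = 1.65 m × 3.59×10^14 m² = 5.930×10^14 m³ = 5.930×10^5 km³.
Ice volume = water volume × ρ_w/ρ_ice = 5.930×10^5 × 1026/916 = 6.6×10^5 km³.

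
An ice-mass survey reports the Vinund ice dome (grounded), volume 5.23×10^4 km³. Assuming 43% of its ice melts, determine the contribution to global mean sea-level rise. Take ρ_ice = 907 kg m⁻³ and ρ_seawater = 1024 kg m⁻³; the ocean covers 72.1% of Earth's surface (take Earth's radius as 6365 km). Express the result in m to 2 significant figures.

Vinund: 0.43 × 5.23×10^4 km³ × (907/1024) = 1.992×10^4 km³ of water.
Spread over 3.67×10^14 m² of ocean, Δh = 1.992×10^13 / 3.67×10^14 = 0.0543 m.

≈ 0.054 m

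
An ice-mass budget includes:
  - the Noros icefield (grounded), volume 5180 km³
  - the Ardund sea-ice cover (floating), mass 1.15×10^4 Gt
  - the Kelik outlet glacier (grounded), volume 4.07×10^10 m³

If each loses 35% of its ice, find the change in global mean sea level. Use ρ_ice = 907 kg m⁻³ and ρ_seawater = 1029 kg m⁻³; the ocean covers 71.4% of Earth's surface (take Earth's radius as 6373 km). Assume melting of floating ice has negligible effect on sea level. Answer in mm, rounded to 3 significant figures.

Noros: 0.35 × 5180 km³ × (907/1029) = 1598 km³ of water.
The Ardund sea-ice cover is floating and already displaces its own weight of water, so its melt adds essentially nothing to sea level.
Kelik: 0.35 × 4.07×10^10 m³ × (907/1029) = 1.256×10^10 m³ of water.
Total added water ≈ 1.611×10^12 m³ over 3.64×10^14 m² → Δh = 4.42×10^-3 m = 4.42 mm.

≈ 4.42 mm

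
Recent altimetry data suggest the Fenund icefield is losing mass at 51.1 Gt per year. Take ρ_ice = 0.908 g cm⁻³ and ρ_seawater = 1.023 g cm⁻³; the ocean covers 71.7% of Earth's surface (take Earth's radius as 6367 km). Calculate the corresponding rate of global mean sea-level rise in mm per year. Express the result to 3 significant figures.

≈ 0.137 mm/yr

ρ_w = 1.023 g cm⁻³ = 1023 kg m⁻³. Annual water volume added = 51.1 Gt / ρ_w = 5.110×10^13 kg / 1023 kg m⁻³ = 4.995×10^10 m³.
Δh per year = 4.995×10^10 / 3.65×10^14 = 1.37×10^-4 m = 0.137 mm.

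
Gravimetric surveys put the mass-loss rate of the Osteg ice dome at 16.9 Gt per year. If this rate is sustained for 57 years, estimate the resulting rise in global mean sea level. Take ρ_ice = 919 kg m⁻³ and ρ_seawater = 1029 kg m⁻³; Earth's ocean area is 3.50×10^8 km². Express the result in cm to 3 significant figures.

Total mass lost = 16.9 Gt/yr × 57 yr = 963.3 Gt = 9.633×10^14 kg.
ρ_w = 1029 kg m⁻³, so water volume = 9.633×10^14 / 1029 = 9.362×10^11 m³.
Δh = 9.362×10^11 / 3.50×10^14 = 2.67×10^-3 m = 0.267 cm.

≈ 0.267 cm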